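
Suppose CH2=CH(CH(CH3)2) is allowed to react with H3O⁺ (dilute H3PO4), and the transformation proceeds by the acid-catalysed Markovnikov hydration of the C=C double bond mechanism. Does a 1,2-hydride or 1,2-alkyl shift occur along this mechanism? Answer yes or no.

yes

The first-formed carbocation is secondary.
The adjacent isopropyl carbon already bears 2 other carbon substituents and has a hydrogen to migrate; after a 1,2-hydride shift from that carbon the positive charge sits on a tertiary centre.
Tertiary is more stable than secondary, so the shift occurs.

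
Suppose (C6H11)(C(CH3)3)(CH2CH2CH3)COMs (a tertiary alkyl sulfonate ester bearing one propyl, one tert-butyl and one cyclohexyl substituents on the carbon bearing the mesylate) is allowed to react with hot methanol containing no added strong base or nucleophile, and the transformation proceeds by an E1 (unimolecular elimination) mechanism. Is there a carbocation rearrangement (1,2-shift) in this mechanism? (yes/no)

The first-formed carbocation is tertiary.
No single 1,2-shift to an adjacent carbon would produce a more-substituted cation than the one already present, so no rearrangement occurs.

no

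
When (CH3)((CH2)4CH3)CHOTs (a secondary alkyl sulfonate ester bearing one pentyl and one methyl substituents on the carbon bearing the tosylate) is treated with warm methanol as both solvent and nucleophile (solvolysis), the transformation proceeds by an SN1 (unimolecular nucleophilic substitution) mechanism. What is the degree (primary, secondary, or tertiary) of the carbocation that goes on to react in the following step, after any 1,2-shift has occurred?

secondary

Step 1: The C–O bond breaks with both electrons going to the tosylate; TsO⁻ leaves and a secondary carbocation remains.
No single 1,2-shift to an adjacent carbon would give a more-substituted cation, so no rearrangement occurs.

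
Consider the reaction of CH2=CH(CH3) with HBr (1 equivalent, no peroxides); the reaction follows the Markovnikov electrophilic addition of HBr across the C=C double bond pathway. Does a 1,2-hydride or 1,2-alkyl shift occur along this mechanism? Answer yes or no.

no

The first-formed carbocation is secondary.
No single 1,2-shift to an adjacent carbon would produce a more-substituted cation than the one already present, so no rearrangement occurs.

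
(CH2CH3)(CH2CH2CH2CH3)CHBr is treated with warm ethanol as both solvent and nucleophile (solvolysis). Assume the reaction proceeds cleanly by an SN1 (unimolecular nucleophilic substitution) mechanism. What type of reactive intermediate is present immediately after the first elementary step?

Step 1: Unassisted departure of Br⁻ (taking the C–Br bonding pair) generates a secondary carbocation.
After step 1 the species present is a secondary carbocation.

secondary carbocation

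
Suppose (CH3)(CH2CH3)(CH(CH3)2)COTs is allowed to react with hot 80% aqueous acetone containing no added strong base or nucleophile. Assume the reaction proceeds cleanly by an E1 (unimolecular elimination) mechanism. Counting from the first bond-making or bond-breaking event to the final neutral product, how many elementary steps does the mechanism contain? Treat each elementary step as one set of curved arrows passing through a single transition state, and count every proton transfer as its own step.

2

Step 1: Unassisted departure of TsO⁻ (taking the C–O bonding pair) generates a tertiary carbocation.
(No 1,2-shift: no single shift to an adjacent carbon would give a more stable cation.)
Step 2: A water molecule (solvent) deprotonates a β-carbon; as the C–H bond breaks, those electrons form the new alkene π bond.
Total: 2 elementary steps.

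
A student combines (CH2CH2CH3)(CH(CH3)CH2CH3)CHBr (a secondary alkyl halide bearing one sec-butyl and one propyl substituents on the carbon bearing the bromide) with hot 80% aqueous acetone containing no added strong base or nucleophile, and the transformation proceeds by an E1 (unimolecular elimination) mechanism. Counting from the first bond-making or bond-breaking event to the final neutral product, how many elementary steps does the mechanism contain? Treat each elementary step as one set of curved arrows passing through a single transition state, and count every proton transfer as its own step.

3

Step 1: Rate-determining heterolysis of the C–Br bond gives Br⁻ and a secondary carbocation.
Step 2: A hydride (H with its bonding pair) migrates from the adjacent sec-butyl carbon to the cationic centre — a 1,2-hydride shift — upgrading the secondary cation to a tertiary one.
Step 3: A weak base (a water molecule from the solvent) removes a proton from a carbon adjacent to the cationic centre; the electrons of that C–H bond become the new π(C=C) bond, giving the alkene.
Total: 3 elementary steps.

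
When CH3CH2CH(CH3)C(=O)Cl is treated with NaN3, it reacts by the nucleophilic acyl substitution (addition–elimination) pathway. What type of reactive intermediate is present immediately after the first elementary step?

tetrahedral intermediate

Step 1: Nucleophilic addition of N3⁻ to the acyl carbon breaks the π(C=O) bond and yields a tetrahedral, anionic intermediate.
After step 1 the species present is a tetrahedral intermediate.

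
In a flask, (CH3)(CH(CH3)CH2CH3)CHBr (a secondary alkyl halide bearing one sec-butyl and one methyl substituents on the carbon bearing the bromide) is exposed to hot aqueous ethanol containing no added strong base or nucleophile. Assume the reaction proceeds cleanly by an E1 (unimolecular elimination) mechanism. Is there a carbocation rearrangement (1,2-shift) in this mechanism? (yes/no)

The first-formed carbocation is secondary.
The adjacent sec-butyl carbon already bears 2 other carbon substituents and has a hydrogen to migrate; after a 1,2-hydride shift from that carbon the positive charge sits on a tertiary centre.
Tertiary is more stable than secondary, so the shift occurs.

yes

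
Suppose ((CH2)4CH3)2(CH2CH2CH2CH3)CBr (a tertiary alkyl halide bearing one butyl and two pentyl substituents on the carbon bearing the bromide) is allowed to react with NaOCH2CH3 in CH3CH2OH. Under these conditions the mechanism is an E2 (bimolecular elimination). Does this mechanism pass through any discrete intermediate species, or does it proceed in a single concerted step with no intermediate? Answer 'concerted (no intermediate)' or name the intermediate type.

Concerted anti-periplanar elimination: CH3CH2O⁻ abstracts a β-H while Br⁻ leaves, and the C–H electrons become the new C=C π bond — all in a single transition state.
All bond changes occur in one transition state; no discrete intermediate is formed.

concerted (no intermediate)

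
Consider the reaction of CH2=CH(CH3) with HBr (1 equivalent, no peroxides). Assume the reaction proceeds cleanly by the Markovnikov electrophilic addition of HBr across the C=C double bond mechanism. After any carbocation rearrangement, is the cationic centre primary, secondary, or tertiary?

secondary

Step 1: The π electrons of the C=C bond attack a proton of HBr; Markovnikov addition places the new C–H on the less-substituted alkene carbon, so the positive charge ends up on the more-substituted carbon — a secondary carbocation. The H–Br bond breaks heterolytically, releasing Br⁻.
No single 1,2-shift to an adjacent carbon would give a more-substituted cation, so no rearrangement occurs.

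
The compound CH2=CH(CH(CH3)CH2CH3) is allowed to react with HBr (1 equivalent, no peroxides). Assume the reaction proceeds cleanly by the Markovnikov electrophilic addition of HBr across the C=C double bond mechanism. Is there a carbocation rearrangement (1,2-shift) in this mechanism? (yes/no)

The first-formed carbocation is secondary.
The adjacent sec-butyl carbon already bears 2 other carbon substituents and has a hydrogen to migrate; after a 1,2-hydride shift from that carbon the positive charge sits on a tertiary centre.
Tertiary is more stable than secondary, so the shift occurs.

yes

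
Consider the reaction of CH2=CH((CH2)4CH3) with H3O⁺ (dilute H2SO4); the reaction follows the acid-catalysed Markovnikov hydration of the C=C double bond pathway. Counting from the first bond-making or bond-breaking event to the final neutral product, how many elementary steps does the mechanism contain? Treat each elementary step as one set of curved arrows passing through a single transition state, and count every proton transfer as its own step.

Step 1: The π electrons of the C=C bond attack a proton of H3O⁺; Markovnikov addition places the new C–H on the less-substituted alkene carbon, so the positive charge ends up on the more-substituted carbon — a secondary carbocation. H2O is released.
(No 1,2-shift: no single shift to an adjacent carbon would give a more stable cation.)
Step 2: Water acts as the nucleophile: an oxygen lone pair bonds to the cationic carbon, giving an oxonium-ion intermediate.
Step 3: Proton transfer from the O–H of the oxonium ion to H2O completes the catalytic cycle and yields the alcohol.
Total: 3 elementary steps.

3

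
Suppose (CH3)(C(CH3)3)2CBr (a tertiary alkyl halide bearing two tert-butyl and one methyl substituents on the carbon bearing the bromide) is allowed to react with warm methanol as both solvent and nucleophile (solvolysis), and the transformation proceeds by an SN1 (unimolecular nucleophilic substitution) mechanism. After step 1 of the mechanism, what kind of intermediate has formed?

tertiary carbocation

Step 1: Rate-determining heterolysis of the C–Br bond gives Br⁻ and a tertiary carbocation.
After step 1 the species present is a tertiary carbocation.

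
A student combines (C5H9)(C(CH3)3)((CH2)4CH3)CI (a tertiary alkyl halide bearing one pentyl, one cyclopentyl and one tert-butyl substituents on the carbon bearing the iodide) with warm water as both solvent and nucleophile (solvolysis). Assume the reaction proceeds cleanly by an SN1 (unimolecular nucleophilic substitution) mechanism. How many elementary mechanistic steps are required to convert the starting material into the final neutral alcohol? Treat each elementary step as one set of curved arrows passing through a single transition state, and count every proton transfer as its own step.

3

Step 1: Rate-determining heterolysis of the C–I bond gives I⁻ and a tertiary carbocation.
(No 1,2-shift: no single shift to an adjacent carbon would give a more stable cation.)
Step 2: A lone pair on the oxygen of H2O attacks the carbocation, forming a new C–O σ-bond and an oxonium ion.
Step 3: Deprotonation of the oxonium oxygen by solvent water yields the neutral alcohol.
Total: 3 elementary steps.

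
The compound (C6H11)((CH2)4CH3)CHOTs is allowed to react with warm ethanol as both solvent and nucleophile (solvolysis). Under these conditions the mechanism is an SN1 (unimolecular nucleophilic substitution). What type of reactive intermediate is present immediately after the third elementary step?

oxonium ion

Step 1: The C–O bond breaks with both electrons going to the tosylate; TsO⁻ leaves and a secondary carbocation remains.
Step 2: Carbocation rearrangement: a 1,2-hydride shift from the adjacent cyclohexyl carbon converts the initially-formed secondary cation into the more stable tertiary cation.
Step 3: Nucleophilic capture: the oxygen of CH3CH2OH bonds to the cationic carbon, producing an oxonium-ion intermediate.
After step 3 the species present is an oxonium ion.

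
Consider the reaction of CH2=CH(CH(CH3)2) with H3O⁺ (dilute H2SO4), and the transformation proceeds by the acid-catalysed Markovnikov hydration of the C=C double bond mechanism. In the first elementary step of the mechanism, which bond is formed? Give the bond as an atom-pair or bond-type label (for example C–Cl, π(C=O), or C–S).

C–H

Step 1: Electrophilic addition begins with the π(C=C) electrons forming a bond to the proton of H3O⁺. Following Markovnikov's rule, the resulting cation is secondary. H2O is released.
The bond formed in this step is the C–H bond.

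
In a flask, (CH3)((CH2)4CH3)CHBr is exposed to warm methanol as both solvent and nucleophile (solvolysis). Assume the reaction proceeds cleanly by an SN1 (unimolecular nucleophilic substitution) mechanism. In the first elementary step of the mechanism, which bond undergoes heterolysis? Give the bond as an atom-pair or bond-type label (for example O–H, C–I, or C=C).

Step 1: Unassisted departure of Br⁻ (taking the C–Br bonding pair) generates a secondary carbocation.
The bond broken in this step is the C–Br bond.

C–Br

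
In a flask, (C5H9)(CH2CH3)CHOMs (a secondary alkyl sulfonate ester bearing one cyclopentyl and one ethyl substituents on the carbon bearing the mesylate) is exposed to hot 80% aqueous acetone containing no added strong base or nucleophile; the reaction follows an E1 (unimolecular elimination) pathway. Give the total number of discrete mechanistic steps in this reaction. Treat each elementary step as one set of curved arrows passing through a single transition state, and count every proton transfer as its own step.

3

Step 1: Ionisation: the C–O σ-bond cleaves heterolytically; both bonding electrons depart with MsO⁻, leaving a secondary carbocation at the α-carbon.
Step 2: A hydride (H with its bonding pair) migrates from the adjacent cyclopentyl carbon to the cationic centre — a 1,2-hydride shift — upgrading the secondary cation to a tertiary one.
Step 3: A water molecule (solvent) deprotonates a β-carbon; as the C–H bond breaks, those electrons form the new alkene π bond.
Total: 3 elementary steps.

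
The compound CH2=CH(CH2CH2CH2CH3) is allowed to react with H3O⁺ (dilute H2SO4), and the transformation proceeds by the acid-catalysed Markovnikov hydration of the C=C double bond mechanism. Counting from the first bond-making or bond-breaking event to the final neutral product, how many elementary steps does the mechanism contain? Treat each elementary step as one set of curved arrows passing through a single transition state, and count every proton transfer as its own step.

3

Step 1: Electrophilic addition begins with the π(C=C) electrons forming a bond to the proton of H3O⁺. Following Markovnikov's rule, the resulting cation is secondary. H2O is released.
(No 1,2-shift: no single shift to an adjacent carbon would give a more stable cation.)
Step 2: A lone pair on the oxygen of H2O attacks the carbocation, forming a C–O bond and an oxonium ion (a protonated alcohol).
Step 3: H2O removes a proton from the oxonium oxygen, regenerating H3O⁺ and giving the neutral alcohol.
Total: 3 elementary steps.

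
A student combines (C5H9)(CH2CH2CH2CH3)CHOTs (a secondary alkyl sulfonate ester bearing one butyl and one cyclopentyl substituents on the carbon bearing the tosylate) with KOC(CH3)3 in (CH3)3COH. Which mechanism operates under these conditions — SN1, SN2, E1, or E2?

Conditions: a strong/bulky base with a secondary substrate bearing a β-hydrogen.
These conditions are the textbook signature of the E2 pathway.
A strong (often hindered) base removes a β-H in concert with loss of the leaving group — bimolecular elimination.

E2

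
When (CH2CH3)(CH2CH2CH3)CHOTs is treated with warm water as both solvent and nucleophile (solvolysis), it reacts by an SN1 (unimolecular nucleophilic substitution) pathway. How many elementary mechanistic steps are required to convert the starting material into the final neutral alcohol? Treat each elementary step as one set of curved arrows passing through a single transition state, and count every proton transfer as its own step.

3

Step 1: The C–O bond breaks with both electrons going to the tosylate; TsO⁻ leaves and a secondary carbocation remains.
(No 1,2-shift: no single shift to an adjacent carbon would give a more stable cation.)
Step 2: H2O donates an oxygen lone pair into the empty p orbital of the cation, giving a protonated alcohol (an oxonium ion).
Step 3: Proton transfer from the O–H of the oxonium ion to a solvent molecule delivers the neutral alcohol.
Total: 3 elementary steps.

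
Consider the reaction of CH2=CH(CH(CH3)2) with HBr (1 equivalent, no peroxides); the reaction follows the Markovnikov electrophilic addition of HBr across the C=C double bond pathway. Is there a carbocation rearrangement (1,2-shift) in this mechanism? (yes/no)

The first-formed carbocation is secondary.
The adjacent isopropyl carbon already bears 2 other carbon substituents and has a hydrogen to migrate; after a 1,2-hydride shift from that carbon the positive charge sits on a tertiary centre.
Tertiary is more stable than secondary, so the shift occurs.

yes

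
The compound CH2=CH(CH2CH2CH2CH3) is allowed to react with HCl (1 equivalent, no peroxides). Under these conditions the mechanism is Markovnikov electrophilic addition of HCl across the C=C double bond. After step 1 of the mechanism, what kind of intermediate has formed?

secondary carbocation

Step 1: The π electrons of the C=C bond attack a proton of HCl; Markovnikov addition places the new C–H on the less-substituted alkene carbon, so the positive charge ends up on the more-substituted carbon — a secondary carbocation. The H–Cl bond breaks heterolytically, releasing Cl⁻.
After step 1 the species present is a secondary carbocation.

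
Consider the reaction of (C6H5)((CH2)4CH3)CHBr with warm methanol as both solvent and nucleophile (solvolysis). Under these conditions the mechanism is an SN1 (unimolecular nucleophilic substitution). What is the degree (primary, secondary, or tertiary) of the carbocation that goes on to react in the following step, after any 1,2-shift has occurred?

Step 1: Unassisted departure of Br⁻ (taking the C–Br bonding pair) generates a secondary carbocation.
No single 1,2-shift to an adjacent carbon would give a more-substituted cation, so no rearrangement occurs.

secondary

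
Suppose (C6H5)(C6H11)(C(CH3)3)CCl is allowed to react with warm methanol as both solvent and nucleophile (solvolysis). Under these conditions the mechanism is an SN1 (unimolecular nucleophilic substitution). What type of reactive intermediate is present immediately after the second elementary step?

Step 1: The C–Cl bond breaks with both electrons going to the chloride; Cl⁻ leaves and a tertiary carbocation remains.
Step 2: Nucleophilic capture: the oxygen of CH3OH bonds to the cationic carbon, producing an oxonium-ion intermediate.
After step 2 the species present is an oxonium ion.

oxonium ion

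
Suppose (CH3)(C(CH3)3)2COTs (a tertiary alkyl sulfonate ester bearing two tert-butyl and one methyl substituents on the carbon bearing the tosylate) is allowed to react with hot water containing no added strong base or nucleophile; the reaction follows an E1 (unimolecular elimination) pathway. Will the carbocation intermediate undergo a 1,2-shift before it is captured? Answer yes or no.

The first-formed carbocation is tertiary.
No single 1,2-shift to an adjacent carbon would produce a more-substituted cation than the one already present, so no rearrangement occurs.

no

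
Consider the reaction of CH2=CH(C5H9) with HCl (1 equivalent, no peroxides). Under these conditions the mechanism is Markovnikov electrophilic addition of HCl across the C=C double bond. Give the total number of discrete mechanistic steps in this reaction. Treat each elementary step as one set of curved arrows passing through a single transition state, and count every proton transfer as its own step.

3

Step 1: The π electrons of the C=C bond attack a proton of HCl; Markovnikov addition places the new C–H on the less-substituted alkene carbon, so the positive charge ends up on the more-substituted carbon — a secondary carbocation. The H–Cl bond breaks heterolytically, releasing Cl⁻.
Step 2: Carbocation rearrangement: a 1,2-hydride shift from the adjacent cyclopentyl carbon converts the initially-formed secondary cation into the more stable tertiary cation.
Step 3: The Cl⁻ anion donates a lone pair to the carbocation, forming the new C–Cl σ-bond and giving the neutral alkyl halide.
Total: 3 elementary steps.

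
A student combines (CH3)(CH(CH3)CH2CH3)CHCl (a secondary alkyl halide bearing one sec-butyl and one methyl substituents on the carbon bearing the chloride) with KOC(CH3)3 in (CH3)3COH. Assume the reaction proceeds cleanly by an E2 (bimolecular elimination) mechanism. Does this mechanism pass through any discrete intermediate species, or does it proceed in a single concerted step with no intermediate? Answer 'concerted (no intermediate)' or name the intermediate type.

In one step, (CH3)3CO⁻ pulls off a β-proton, the C–Cl bond cleaves, and a C=C double bond forms between the α- and β-carbons (E2, anti elimination).
All bond changes occur in one transition state; no discrete intermediate is formed.

concerted (no intermediate)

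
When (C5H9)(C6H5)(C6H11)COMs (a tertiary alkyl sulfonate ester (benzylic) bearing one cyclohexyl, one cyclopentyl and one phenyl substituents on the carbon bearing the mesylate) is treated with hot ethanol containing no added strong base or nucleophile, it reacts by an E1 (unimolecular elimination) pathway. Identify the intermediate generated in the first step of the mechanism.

Step 1: Ionisation: the C–O σ-bond cleaves heterolytically; both bonding electrons depart with MsO⁻, leaving a tertiary carbocation at the α-carbon.
After step 1 the species present is a tertiary carbocation.

tertiary carbocation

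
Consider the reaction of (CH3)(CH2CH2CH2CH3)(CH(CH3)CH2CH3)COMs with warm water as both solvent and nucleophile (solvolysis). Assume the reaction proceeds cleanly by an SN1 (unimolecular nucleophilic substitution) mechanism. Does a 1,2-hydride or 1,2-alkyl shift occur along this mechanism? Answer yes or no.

The first-formed carbocation is tertiary.
No single 1,2-shift to an adjacent carbon would produce a more-substituted cation than the one already present, so no rearrangement occurs.

no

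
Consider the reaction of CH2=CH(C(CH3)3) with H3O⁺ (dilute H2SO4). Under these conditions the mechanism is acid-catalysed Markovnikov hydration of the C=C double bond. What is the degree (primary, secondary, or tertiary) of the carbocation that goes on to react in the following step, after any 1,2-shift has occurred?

Step 1: Electrophilic addition begins with the π(C=C) electrons forming a bond to the proton of H3O⁺. Following Markovnikov's rule, the resulting cation is secondary. H2O is released.
Step 2: A methyl group with its bonding pair migrates from the adjacent tert-butyl carbon to the cationic centre — a 1,2-methyl shift — upgrading the secondary cation to a tertiary one.
The cation rearranges from secondary to tertiary via a 1,2-methyl shift from the adjacent tert-butyl carbon; the tertiary cation is what reacts next.

tertiary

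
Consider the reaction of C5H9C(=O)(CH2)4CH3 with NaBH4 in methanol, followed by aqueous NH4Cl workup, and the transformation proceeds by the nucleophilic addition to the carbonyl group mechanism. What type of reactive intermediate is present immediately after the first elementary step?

tetrahedral alkoxide intermediate

Step 1: A lone pair / filled orbital on H⁻ (delivered from BH4⁻) attacks the electrophilic carbonyl carbon; the π(C=O) electrons shift onto oxygen, producing a tetrahedral alkoxide intermediate.
After step 1 the species present is a tetrahedral alkoxide intermediate.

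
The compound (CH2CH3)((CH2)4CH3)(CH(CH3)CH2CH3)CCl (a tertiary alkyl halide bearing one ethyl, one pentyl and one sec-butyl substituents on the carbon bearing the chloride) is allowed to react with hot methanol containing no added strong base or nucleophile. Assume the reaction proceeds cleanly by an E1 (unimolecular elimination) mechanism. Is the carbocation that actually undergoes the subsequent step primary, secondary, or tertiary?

tertiary

Step 1: Unassisted departure of Cl⁻ (taking the C–Cl bonding pair) generates a tertiary carbocation.
No single 1,2-shift to an adjacent carbon would give a more-substituted cation, so no rearrangement occurs.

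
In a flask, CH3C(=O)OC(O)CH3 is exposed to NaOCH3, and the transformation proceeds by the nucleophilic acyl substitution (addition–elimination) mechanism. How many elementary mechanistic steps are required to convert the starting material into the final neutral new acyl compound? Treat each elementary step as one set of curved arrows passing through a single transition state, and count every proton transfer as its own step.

Step 1: Nucleophilic addition of CH3O⁻ to the acyl carbon breaks the π(C=O) bond and yields a tetrahedral, anionic intermediate.
Step 2: Elimination step: re-formation of the carbonyl π bond drives out CH3CO2⁻, giving the new acyl compound.
Total: 2 elementary steps.

2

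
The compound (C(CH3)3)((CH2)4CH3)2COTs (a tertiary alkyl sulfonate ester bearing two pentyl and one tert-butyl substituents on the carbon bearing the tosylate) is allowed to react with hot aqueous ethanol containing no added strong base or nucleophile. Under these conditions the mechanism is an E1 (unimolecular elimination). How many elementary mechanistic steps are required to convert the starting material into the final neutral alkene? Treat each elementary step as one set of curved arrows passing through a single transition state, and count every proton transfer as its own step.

Step 1: Ionisation: the C–O σ-bond cleaves heterolytically; both bonding electrons depart with TsO⁻, leaving a tertiary carbocation at the α-carbon.
(No 1,2-shift: no single shift to an adjacent carbon would give a more stable cation.)
Step 2: A weak base (a water (or ethanol) molecule from the solvent) removes a proton from a carbon adjacent to the cationic centre; the electrons of that C–H bond become the new π(C=C) bond, giving the alkene.
Total: 2 elementary steps.

2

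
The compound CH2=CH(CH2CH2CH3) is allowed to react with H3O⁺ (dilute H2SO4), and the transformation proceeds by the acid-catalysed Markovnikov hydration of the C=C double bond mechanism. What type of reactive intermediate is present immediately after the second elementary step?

oxonium ion

Step 1: Protonation of the alkene by H3O⁺: the π bond acts as the nucleophile and picks up H⁺, giving the more stable (Markovnikov) secondary carbocation. H2O is released.
Step 2: A lone pair on the oxygen of H2O attacks the carbocation, forming a C–O bond and an oxonium ion (a protonated alcohol).
After step 2 the species present is an oxonium ion.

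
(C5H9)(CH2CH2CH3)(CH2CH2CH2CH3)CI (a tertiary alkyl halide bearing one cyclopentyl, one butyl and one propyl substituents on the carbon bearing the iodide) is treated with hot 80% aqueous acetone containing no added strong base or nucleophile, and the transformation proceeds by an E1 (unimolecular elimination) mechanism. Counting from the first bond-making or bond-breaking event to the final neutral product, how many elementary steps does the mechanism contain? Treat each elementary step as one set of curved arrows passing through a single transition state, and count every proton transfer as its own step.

2

Step 1: The C–I bond breaks with both electrons going to the iodide; I⁻ leaves and a tertiary carbocation remains.
(No 1,2-shift: no single shift to an adjacent carbon would give a more stable cation.)
Step 2: Loss of a β-proton to a water molecule of the solvent: the C–H bonding pair collapses toward the cationic carbon to form the C=C π bond, yielding the alkene.
Total: 2 elementary steps.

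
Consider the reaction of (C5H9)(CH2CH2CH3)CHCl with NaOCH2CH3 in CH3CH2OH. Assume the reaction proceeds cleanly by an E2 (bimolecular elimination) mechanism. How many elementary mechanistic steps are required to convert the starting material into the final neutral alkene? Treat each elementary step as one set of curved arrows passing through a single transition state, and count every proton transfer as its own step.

Step 1: In one step, CH3CH2O⁻ pulls off a β-proton, the C–Cl bond cleaves, and a C=C double bond forms between the α- and β-carbons (E2, anti elimination).
Total: 1 elementary step.

1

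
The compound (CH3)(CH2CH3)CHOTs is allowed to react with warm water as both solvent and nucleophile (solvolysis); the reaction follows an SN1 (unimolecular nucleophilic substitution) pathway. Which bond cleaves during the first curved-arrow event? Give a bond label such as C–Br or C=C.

Step 1: Unassisted departure of TsO⁻ (taking the C–O bonding pair) generates a secondary carbocation.
The bond broken in this step is the C–O bond.

C–O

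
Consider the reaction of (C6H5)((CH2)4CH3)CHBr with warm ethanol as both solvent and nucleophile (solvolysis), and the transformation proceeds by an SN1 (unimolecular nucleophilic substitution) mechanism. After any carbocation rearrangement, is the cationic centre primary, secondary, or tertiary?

secondary

Step 1: Rate-determining heterolysis of the C–Br bond gives Br⁻ and a secondary carbocation.
No single 1,2-shift to an adjacent carbon would give a more-substituted cation, so no rearrangement occurs.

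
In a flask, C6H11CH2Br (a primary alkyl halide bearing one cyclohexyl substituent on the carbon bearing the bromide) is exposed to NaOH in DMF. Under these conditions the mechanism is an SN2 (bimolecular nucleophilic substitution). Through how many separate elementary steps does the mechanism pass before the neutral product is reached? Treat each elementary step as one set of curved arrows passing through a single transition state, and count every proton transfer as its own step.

Step 1: OH⁻ attacks the back face of the α-carbon while Br⁻ departs with the C–Br bonding pair — a single concerted displacement through a pentacoordinate transition state.
Total: 1 elementary step.

1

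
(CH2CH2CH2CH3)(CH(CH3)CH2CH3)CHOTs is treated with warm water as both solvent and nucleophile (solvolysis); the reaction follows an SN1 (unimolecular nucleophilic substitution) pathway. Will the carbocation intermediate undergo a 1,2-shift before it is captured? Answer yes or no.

The first-formed carbocation is secondary.
The adjacent sec-butyl carbon already bears 2 other carbon substituents and has a hydrogen to migrate; after a 1,2-hydride shift from that carbon the positive charge sits on a tertiary centre.
Tertiary is more stable than secondary, so the shift occurs.

yes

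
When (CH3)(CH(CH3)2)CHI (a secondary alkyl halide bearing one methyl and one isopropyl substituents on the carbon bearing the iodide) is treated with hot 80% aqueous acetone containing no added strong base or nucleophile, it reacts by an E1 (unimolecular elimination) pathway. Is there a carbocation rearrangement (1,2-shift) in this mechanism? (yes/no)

yes

The first-formed carbocation is secondary.
The adjacent isopropyl carbon already bears 2 other carbon substituents and has a hydrogen to migrate; after a 1,2-hydride shift from that carbon the positive charge sits on a tertiary centre.
Tertiary is more stable than secondary, so the shift occurs.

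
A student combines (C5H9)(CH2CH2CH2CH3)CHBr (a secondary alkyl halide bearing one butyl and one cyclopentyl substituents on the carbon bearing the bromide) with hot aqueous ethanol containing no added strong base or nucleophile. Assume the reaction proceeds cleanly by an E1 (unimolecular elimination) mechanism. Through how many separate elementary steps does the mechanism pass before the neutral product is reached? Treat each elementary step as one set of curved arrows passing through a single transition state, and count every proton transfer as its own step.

3

Step 1: Rate-determining heterolysis of the C–Br bond gives Br⁻ and a secondary carbocation.
Step 2: Carbocation rearrangement: a 1,2-hydride shift from the adjacent cyclopentyl carbon converts the initially-formed secondary cation into the more stable tertiary cation.
Step 3: A water (or ethanol) molecule (solvent) deprotonates a β-carbon; as the C–H bond breaks, those electrons form the new alkene π bond.
Total: 3 elementary steps.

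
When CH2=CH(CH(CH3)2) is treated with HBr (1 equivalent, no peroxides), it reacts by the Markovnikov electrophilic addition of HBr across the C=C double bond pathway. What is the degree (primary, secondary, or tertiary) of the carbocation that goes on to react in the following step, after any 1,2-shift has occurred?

Step 1: Protonation of the alkene by HBr: the π bond acts as the nucleophile and picks up H⁺, giving the more stable (Markovnikov) secondary carbocation. The H–Br bond breaks heterolytically, releasing Br⁻.
Step 2: Carbocation rearrangement: a 1,2-hydride shift from the adjacent isopropyl carbon converts the initially-formed secondary cation into the more stable tertiary cation.
The cation rearranges from secondary to tertiary via a 1,2-hydride shift from the adjacent isopropyl carbon; the tertiary cation is what reacts next.

tertiary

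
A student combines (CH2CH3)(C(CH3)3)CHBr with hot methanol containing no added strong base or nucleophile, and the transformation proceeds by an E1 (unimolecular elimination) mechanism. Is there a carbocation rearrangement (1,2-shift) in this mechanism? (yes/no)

yes

The first-formed carbocation is secondary.
The adjacent tert-butyl carbon has no hydrogen but bears methyl groups; migration of one methyl with its bonding pair (a 1,2-methyl shift) places the charge on a tertiary centre.
Tertiary is more stable than secondary, so the shift occurs.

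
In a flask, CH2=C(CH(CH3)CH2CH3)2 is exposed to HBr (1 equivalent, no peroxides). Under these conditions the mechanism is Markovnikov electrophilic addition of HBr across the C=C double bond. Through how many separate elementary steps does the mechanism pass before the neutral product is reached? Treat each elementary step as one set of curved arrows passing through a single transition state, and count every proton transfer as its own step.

Step 1: Electrophilic addition begins with the π(C=C) electrons forming a bond to the proton of HBr. Following Markovnikov's rule, the resulting cation is tertiary. The H–Br bond breaks heterolytically, releasing Br⁻.
(No 1,2-shift: no single shift to an adjacent carbon would give a more stable cation.)
Step 2: Br⁻ captures the cation: a lone pair on Br⁻ fills the empty p orbital, producing the alkyl halide product.
Total: 2 elementary steps.

2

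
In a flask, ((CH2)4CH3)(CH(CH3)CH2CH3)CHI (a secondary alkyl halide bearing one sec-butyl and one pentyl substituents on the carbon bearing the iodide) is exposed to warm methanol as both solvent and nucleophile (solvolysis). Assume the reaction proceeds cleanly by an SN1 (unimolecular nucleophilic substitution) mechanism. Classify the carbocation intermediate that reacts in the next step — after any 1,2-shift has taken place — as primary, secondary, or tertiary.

tertiary

Step 1: Ionisation: the C–I σ-bond cleaves heterolytically; both bonding electrons depart with I⁻, leaving a secondary carbocation at the α-carbon.
Step 2: A 1,2-hydride shift from the adjacent sec-butyl carbon moves the positive charge from the secondary centre to an adjacent carbon, generating a more stable tertiary carbocation.
The cation rearranges from secondary to tertiary via a 1,2-hydride shift from the adjacent sec-butyl carbon; the tertiary cation is what reacts next.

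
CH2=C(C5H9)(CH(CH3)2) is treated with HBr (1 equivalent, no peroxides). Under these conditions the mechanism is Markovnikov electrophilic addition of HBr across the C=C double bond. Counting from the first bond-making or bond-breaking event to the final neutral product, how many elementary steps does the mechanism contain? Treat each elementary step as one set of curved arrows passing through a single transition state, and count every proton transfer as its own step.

Step 1: Electrophilic addition begins with the π(C=C) electrons forming a bond to the proton of HBr. Following Markovnikov's rule, the resulting cation is tertiary. The H–Br bond breaks heterolytically, releasing Br⁻.
(No 1,2-shift: no single shift to an adjacent carbon would give a more stable cation.)
Step 2: Nucleophilic attack by Br⁻ on the carbocation completes the addition, giving R–Br.
Total: 2 elementary steps.

2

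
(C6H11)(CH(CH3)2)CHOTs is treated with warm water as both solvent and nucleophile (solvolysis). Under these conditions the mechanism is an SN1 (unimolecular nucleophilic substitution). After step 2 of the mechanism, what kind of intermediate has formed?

Step 1: The C–O bond breaks with both electrons going to the tosylate; TsO⁻ leaves and a secondary carbocation remains.
Step 2: Carbocation rearrangement: a 1,2-hydride shift from the adjacent cyclohexyl carbon converts the initially-formed secondary cation into the more stable tertiary cation.
After step 2 the species present is a tertiary carbocation.

tertiary carbocation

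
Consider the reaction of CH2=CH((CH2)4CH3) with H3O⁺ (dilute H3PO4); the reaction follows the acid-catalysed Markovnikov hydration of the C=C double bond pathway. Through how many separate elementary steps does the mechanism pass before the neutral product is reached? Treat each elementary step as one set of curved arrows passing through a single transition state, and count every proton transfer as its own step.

3

Step 1: The π electrons of the C=C bond attack a proton of H3O⁺; Markovnikov addition places the new C–H on the less-substituted alkene carbon, so the positive charge ends up on the more-substituted carbon — a secondary carbocation. H2O is released.
(No 1,2-shift: no single shift to an adjacent carbon would give a more stable cation.)
Step 2: Water acts as the nucleophile: an oxygen lone pair bonds to the cationic carbon, giving an oxonium-ion intermediate.
Step 3: Deprotonation of the oxonium ion by a water molecule delivers the neutral alcohol and regenerates the acid catalyst.
Total: 3 elementary steps.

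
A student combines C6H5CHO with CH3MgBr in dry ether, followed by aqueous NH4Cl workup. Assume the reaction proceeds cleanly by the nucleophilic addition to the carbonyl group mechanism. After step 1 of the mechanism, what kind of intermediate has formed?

Step 1: Nucleophilic addition: the carbanion-like carbon of CH3MgBr adds to the carbonyl carbon, pushing the π(C=O) electron pair onto oxygen and giving a tetrahedral alkoxide.
After step 1 the species present is a tetrahedral alkoxide intermediate.

tetrahedral alkoxide intermediate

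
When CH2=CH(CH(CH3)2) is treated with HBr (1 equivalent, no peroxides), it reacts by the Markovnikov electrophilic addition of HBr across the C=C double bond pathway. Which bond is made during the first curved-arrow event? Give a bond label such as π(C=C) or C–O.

C–H

Step 1: The π electrons of the C=C bond attack a proton of HBr; Markovnikov addition places the new C–H on the less-substituted alkene carbon, so the positive charge ends up on the more-substituted carbon — a secondary carbocation. The H–Br bond breaks heterolytically, releasing Br⁻.
The bond formed in this step is the C–H bond.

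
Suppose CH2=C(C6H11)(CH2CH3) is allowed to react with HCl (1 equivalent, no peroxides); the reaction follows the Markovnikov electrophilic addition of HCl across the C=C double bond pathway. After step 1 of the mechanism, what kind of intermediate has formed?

Step 1: Electrophilic addition begins with the π(C=C) electrons forming a bond to the proton of HCl. Following Markovnikov's rule, the resulting cation is tertiary. The H–Cl bond breaks heterolytically, releasing Cl⁻.
After step 1 the species present is a tertiary carbocation.

tertiary carbocation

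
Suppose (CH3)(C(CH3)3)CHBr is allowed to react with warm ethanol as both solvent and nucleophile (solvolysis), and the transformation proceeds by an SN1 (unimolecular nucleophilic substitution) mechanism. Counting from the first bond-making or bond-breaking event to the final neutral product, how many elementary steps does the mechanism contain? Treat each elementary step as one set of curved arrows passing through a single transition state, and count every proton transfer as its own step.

Step 1: Rate-determining heterolysis of the C–Br bond gives Br⁻ and a secondary carbocation.
Step 2: Carbocation rearrangement: a 1,2-methyl shift from the adjacent tert-butyl carbon converts the initially-formed secondary cation into the more stable tertiary cation.
Step 3: A lone pair on the oxygen of CH3CH2OH attacks the carbocation, forming a new C–O σ-bond and an oxonium ion.
Step 4: Proton transfer from the O–H of the oxonium ion to a solvent molecule delivers the neutral ether.
Total: 4 elementary steps.

4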